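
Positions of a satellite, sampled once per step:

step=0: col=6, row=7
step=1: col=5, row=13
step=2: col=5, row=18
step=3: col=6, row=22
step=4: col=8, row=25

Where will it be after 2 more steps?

col=15, row=28

Successive displacements: (-1, +6), (+0, +5), (+1, +4), (+2, +3) — each changes by (+1, -1).
step 5: col=8, row=25 + (+3, +2) → col=11, row=27
step 6: col=11, row=27 + (+4, +1) → col=15, row=28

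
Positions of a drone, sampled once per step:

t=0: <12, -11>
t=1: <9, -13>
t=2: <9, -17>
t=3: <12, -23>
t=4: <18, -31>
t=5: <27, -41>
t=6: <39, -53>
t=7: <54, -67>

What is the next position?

Taking differences between consecutive positions: <-3, -2>, <+0, -4>, <+3, -6>, <+6, -8>, <+9, -10>, <+12, -12>, <+15, -14>. These grow by <+3, -2> each step.
step 8: <54, -67> + <+18, -16> → <72, -83>

<72, -83>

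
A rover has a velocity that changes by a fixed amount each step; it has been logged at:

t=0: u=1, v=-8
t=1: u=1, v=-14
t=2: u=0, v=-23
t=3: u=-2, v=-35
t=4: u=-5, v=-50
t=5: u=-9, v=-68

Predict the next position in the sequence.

u=-14, v=-89

Successive displacements: (+0, -6), (-1, -9), (-2, -12), (-3, -15), (-4, -18) — each changes by (-1, -3).
step 6: u=-9, v=-68 + (-5, -21) → u=-14, v=-89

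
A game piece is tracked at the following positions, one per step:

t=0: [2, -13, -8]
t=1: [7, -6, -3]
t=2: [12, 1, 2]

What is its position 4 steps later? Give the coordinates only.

The position changes by [+5, +7, +5] every step.
step 3: [12, 1, 2] + [+5, +7, +5] → [17, 8, 7]
step 4: [17, 8, 7] + [+5, +7, +5] → [22, 15, 12]
step 5: [22, 15, 12] + [+5, +7, +5] → [27, 22, 17]
step 6: [27, 22, 17] + [+5, +7, +5] → [32, 29, 22]

[32, 29, 22]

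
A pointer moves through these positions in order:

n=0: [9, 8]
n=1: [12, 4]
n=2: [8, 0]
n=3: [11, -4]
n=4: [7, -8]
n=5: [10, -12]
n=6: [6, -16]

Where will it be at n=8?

The moves between consecutive positions are [+3, -4], [-4, -4], [+3, -4], [-4, -4], [+3, -4], [-4, -4]; they repeat the 2-cycle [[+3, -4], [-4, -4]].
step 7: apply [+3, -4] → [9, -20]
step 8: apply [-4, -4] → [5, -24]

[5, -24]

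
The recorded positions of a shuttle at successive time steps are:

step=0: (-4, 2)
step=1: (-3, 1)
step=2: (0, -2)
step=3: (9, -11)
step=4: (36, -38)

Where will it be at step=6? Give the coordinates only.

Consecutive displacements (+1, -1), (+3, -3), (+9, -9), (+27, -27) scale by a factor of 3 each step.
step 5: (36, -38) + (+81, -81) → (117, -119)
step 6: (117, -119) + (+243, -243) → (360, -362)

(360, -362)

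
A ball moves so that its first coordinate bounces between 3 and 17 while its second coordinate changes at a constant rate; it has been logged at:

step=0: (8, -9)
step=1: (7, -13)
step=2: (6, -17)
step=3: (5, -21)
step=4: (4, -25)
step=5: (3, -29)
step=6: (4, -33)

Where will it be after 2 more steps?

The first coordinate travels 1 per step and bounces off the walls at 3 and 17.
  step 7: 4 → 5
  step 8: 5 → 6
The second coordinate changes by -4 each step: at step 8 it is -41.

(6, -41)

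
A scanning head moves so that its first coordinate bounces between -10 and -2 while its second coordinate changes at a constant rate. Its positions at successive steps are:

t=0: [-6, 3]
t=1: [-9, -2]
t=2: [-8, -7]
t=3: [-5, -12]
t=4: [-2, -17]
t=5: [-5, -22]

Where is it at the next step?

The first coordinate travels 3 per step and bounces off the walls at -10 and -2.
  step 6: -5 → -8
The second coordinate changes by -5 each step: at step 6 it is -27.

[-8, -27]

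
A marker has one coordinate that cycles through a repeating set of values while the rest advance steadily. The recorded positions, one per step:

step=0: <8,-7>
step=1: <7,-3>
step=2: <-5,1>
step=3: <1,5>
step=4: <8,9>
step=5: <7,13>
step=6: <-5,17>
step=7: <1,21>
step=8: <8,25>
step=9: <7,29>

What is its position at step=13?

First: cycles through 8, 7, -5, 1 every 4 steps. Step 13 lands at position 1 of the cycle → 7.
Second: linear, +4 per step → 45 at step 13.

<7,45>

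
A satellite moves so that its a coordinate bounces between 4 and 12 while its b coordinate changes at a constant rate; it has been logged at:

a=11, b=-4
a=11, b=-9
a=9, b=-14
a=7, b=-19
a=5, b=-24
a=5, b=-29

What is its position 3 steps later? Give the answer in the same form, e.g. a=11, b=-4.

a=11, b=-44

The a coordinate reflects between 4 and 12, moving 2 per step.
  step 6: 5 → 7
  step 7: 7 → 9
  step 8: 9 → 11
The b coordinate changes by -5 each step: at step 8 it is -44.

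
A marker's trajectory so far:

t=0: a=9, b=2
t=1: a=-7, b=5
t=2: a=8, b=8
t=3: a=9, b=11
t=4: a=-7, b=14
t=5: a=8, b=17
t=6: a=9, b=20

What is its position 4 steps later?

a=-7, b=32

A: cycles through 9, -7, 8 every 3 steps. Step 10 lands at position 1 of the cycle → -7.
B: linear, +3 per step → 32 at step 10.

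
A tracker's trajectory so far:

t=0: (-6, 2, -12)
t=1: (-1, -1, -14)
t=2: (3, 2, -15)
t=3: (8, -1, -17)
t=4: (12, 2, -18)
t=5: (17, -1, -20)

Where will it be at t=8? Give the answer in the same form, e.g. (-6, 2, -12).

(30, 2, -24)

The moves between consecutive positions are (+5, -3, -2), (+4, +3, -1), (+5, -3, -2), (+4, +3, -1), (+5, -3, -2); they repeat the 2-cycle [(+5, -3, -2), (+4, +3, -1)].
step 6: apply (+4, +3, -1) → (21, 2, -21)
step 7: apply (+5, -3, -2) → (26, -1, -23)
step 8: apply (+4, +3, -1) → (30, 2, -24)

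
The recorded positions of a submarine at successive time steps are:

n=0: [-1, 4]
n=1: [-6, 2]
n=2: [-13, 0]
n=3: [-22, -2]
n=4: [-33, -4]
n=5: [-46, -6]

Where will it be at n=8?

Successive displacements: [-5, -2], [-7, -2], [-9, -2], [-11, -2], [-13, -2] — each changes by [-2, +0].
step 6: [-46, -6] + [-15, -2] → [-61, -8]
step 7: [-61, -8] + [-17, -2] → [-78, -10]
step 8: [-78, -10] + [-19, -2] → [-97, -12]

[-97, -12]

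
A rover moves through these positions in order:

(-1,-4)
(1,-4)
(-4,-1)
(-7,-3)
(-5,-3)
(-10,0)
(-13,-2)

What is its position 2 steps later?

Step-to-step displacements: (+2,+0), (-5,+3), (-3,-2), (+2,+0), (-5,+3), (-3,-2) — a repeating cycle of length 3.
step 7: apply (+2,+0) → (-11,-2)
step 8: apply (-5,+3) → (-16,1)

(-16,1)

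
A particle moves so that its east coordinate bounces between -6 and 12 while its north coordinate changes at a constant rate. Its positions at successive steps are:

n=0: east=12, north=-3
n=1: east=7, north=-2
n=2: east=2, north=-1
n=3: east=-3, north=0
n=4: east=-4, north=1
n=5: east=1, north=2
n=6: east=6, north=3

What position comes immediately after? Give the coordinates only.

The east coordinate travels 5 per step and bounces off the walls at -6 and 12.
  step 7: 6 → 11
The north coordinate changes by +1 each step: at step 7 it is 4.

east=11, north=4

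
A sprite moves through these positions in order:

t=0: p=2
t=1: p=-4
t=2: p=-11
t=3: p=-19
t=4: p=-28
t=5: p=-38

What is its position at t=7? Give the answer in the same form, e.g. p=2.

p=-61

Taking differences between consecutive positions: -6, -7, -8, -9, -10. These grow by -1 each step.
step 6: -38 − 11 → p=-49
step 7: -49 − 12 → p=-61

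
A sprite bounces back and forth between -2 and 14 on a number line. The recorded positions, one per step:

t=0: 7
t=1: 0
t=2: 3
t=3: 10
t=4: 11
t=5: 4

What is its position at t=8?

The value travels 7 per step and bounces off the walls at -2 and 14.
  step 6: 4 → -1
  step 7: -1 → 6
  step 8: 6 → 13

13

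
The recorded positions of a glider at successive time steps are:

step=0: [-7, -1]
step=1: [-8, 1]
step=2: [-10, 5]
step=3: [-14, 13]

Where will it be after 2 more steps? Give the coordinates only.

Step-to-step displacements: [-1, +2], [-2, +4], [-4, +8]; each is 2× the previous.
step 4: [-14, 13] + [-8, +16] → [-22, 29]
step 5: [-22, 29] + [-16, +32] → [-38, 61]

[-38, 61]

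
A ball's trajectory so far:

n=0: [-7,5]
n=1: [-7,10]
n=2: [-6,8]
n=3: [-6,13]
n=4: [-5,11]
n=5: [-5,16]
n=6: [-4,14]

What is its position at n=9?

Differencing gives [+0,+5], [+1,-2], [+0,+5], [+1,-2], [+0,+5], [+1,-2]. This is the pattern [+0,+5], [+1,-2] repeated.
step 7: apply [+0,+5] → [-4,19]
step 8: apply [+1,-2] → [-3,17]
step 9: apply [+0,+5] → [-3,22]

[-3,22]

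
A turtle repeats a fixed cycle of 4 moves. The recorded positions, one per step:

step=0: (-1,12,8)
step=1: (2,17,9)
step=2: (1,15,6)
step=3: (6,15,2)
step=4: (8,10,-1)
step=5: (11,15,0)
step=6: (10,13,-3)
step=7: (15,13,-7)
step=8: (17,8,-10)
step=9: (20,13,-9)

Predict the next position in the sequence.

The moves between consecutive positions are (+3,+5,+1), (-1,-2,-3), (+5,+0,-4), (+2,-5,-3), (+3,+5,+1), (-1,-2,-3), (+5,+0,-4), (+2,-5,-3), (+3,+5,+1); they repeat the 4-cycle [(+3,+5,+1), (-1,-2,-3), (+5,+0,-4), (+2,-5,-3)].
step 10: apply (-1,-2,-3) → (19,11,-12)

(19,11,-12)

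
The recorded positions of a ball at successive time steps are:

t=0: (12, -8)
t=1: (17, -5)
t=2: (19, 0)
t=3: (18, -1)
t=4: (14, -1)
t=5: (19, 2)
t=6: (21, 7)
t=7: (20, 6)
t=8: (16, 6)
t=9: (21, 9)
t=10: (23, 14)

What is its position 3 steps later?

(23, 16)

Step-to-step displacements: (+5, +3), (+2, +5), (-1, -1), (-4, +0), (+5, +3), (+2, +5), (-1, -1), (-4, +0), (+5, +3), (+2, +5) — a repeating cycle of length 4.
step 11: apply (-1, -1) → (22, 13)
step 12: apply (-4, +0) → (18, 13)
step 13: apply (+5, +3) → (23, 16)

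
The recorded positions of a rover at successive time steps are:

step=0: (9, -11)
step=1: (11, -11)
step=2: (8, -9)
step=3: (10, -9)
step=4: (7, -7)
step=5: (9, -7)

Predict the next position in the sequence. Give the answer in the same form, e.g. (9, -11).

Differencing gives (+2, +0), (-3, +2), (+2, +0), (-3, +2), (+2, +0). This is the pattern (+2, +0), (-3, +2) repeated.
step 6: apply (-3, +2) → (6, -5)

(6, -5)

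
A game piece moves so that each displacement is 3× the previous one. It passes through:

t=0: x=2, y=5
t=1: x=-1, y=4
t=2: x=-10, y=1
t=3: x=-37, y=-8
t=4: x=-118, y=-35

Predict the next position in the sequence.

Consecutive displacements (-3, -1), (-9, -3), (-27, -9), (-81, -27) scale by a factor of 3 each step.
step 5: x=-118, y=-35 + (-243, -81) → x=-361, y=-116

x=-361, y=-116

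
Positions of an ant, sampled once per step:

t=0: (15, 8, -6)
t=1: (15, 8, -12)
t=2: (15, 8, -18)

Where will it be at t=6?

(15, 8, -42)

Constant displacement of (+0, +0, -6) per step.
step 3: (15, 8, -18) + (+0, +0, -6) → (15, 8, -24)
step 4: (15, 8, -24) + (+0, +0, -6) → (15, 8, -30)
step 5: (15, 8, -30) + (+0, +0, -6) → (15, 8, -36)
step 6: (15, 8, -36) + (+0, +0, -6) → (15, 8, -42)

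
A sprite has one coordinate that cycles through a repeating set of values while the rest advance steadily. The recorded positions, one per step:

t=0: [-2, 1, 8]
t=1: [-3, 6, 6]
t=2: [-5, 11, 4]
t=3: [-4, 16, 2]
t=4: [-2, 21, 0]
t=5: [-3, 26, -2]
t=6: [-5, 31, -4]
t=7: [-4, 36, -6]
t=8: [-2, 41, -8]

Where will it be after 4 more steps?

First: cycles through -2, -3, -5, -4 every 4 steps. Step 12 lands at position 0 of the cycle → -2.
Second: linear, +5 per step → 61 at step 12.
Third: linear, -2 per step → -16 at step 12.

[-2, 61, -16]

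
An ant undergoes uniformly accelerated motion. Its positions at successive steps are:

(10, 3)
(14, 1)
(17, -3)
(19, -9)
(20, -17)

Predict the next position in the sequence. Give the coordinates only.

Successive displacements: (+4, -2), (+3, -4), (+2, -6), (+1, -8) — each changes by (-1, -2).
step 5: (20, -17) + (+0, -10) → (20, -27)

(20, -27)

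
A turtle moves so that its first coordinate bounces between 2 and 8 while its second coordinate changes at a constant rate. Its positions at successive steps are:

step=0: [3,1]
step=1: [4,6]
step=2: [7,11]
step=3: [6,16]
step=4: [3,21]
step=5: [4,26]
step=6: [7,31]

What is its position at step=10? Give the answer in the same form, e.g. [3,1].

The first coordinate travels 3 per step and bounces off the walls at 2 and 8.
  step 7: 7 → 6
  step 8: 6 → 3
  step 9: 3 → 4
  step 10: 4 → 7
The second coordinate changes by +5 each step: at step 10 it is 51.

[7,51]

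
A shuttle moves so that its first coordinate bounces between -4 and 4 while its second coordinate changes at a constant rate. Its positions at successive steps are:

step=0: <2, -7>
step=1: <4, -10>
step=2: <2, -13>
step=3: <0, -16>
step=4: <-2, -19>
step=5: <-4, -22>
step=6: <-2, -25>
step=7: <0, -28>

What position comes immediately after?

The first coordinate reflects between -4 and 4, moving 2 per step.
  step 8: 0 → 2
The second coordinate changes by -3 each step: at step 8 it is -31.

<2, -31>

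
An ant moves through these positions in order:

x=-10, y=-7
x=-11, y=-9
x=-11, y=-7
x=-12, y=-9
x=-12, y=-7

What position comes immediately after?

The moves between consecutive positions are (-1, -2), (+0, +2), (-1, -2), (+0, +2); they repeat the 2-cycle [(-1, -2), (+0, +2)].
step 5: apply (-1, -2) → x=-13, y=-9

x=-13, y=-9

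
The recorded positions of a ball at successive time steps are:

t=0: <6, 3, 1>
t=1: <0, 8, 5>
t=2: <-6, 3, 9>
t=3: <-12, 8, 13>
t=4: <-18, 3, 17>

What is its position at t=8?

First: linear, -6 per step → -42 at step 8.
Second: cycles through 3, 8 every 2 steps. Step 8 lands at position 0 of the cycle → 3.
Third: linear, +4 per step → 33 at step 8.

<-42, 3, 33>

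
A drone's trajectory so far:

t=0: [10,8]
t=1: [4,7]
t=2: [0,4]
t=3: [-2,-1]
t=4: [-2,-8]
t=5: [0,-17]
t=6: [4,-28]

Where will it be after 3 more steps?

[28,-73]

First differences are [-6,-1], [-4,-3], [-2,-5], [+0,-7], [+2,-9], [+4,-11]; their common second difference is [+2,-2] (constant acceleration).
step 7: [4,-28] + [+6,-13] → [10,-41]
step 8: [10,-41] + [+8,-15] → [18,-56]
step 9: [18,-56] + [+10,-17] → [28,-73]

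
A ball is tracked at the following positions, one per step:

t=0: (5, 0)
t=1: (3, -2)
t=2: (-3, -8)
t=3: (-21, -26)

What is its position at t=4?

Consecutive displacements (-2, -2), (-6, -6), (-18, -18) scale by a factor of 3 each step.
step 4: (-21, -26) + (-54, -54) → (-75, -80)

(-75, -80)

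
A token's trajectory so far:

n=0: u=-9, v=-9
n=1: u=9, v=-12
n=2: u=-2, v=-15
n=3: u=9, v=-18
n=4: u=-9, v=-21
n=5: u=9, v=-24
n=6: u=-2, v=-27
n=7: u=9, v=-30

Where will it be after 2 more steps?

U: cycles through -9, 9, -2, 9 every 4 steps. Step 9 lands at position 1 of the cycle → 9.
V: linear, -3 per step → -36 at step 9.

u=9, v=-36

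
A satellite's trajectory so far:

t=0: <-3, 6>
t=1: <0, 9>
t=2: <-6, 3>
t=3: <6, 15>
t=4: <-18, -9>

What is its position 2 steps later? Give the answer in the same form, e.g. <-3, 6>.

<-66, -57>

Consecutive displacements <+3, +3>, <-6, -6>, <+12, +12>, <-24, -24> scale by a factor of -2 each step.
step 5: <-18, -9> + <+48, +48> → <30, 39>
step 6: <30, 39> + <-96, -96> → <-66, -57>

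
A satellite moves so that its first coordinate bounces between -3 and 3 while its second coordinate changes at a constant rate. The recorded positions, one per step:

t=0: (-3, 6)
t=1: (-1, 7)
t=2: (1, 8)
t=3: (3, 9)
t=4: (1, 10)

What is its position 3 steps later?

(-1, 13)

The first coordinate travels 2 per step and bounces off the walls at -3 and 3.
  step 5: 1 → -1
  step 6: -1 → -3
  step 7: -3 → -1
The second coordinate changes by +1 each step: at step 7 it is 13.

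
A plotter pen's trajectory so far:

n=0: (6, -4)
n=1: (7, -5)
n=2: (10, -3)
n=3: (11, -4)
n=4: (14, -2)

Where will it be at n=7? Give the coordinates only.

(19, -2)

The moves between consecutive positions are (+1, -1), (+3, +2), (+1, -1), (+3, +2); they repeat the 2-cycle [(+1, -1), (+3, +2)].
step 5: apply (+1, -1) → (15, -3)
step 6: apply (+3, +2) → (18, -1)
step 7: apply (+1, -1) → (19, -2)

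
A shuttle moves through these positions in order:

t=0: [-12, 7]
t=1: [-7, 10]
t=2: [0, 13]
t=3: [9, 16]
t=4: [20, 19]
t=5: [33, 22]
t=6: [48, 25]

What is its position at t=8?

[84, 31]

Taking differences between consecutive positions: [+5, +3], [+7, +3], [+9, +3], [+11, +3], [+13, +3], [+15, +3]. These grow by [+2, +0] each step.
step 7: [48, 25] + [+17, +3] → [65, 28]
step 8: [65, 28] + [+19, +3] → [84, 31]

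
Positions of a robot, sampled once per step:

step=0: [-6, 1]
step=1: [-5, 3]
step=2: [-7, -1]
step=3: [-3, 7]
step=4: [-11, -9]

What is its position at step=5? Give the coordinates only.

Step-to-step displacements: [+1, +2], [-2, -4], [+4, +8], [-8, -16]; each is -2× the previous.
step 5: [-11, -9] + [+16, +32] → [5, 23]

[5, 23]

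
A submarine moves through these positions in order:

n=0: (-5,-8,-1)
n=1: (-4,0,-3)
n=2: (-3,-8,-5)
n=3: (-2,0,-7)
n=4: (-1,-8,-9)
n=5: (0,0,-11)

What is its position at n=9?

(4,0,-19)

First: linear, +1 per step → 4 at step 9.
Second: cycles through -8, 0 every 2 steps. Step 9 lands at position 1 of the cycle → 0.
Third: linear, -2 per step → -19 at step 9.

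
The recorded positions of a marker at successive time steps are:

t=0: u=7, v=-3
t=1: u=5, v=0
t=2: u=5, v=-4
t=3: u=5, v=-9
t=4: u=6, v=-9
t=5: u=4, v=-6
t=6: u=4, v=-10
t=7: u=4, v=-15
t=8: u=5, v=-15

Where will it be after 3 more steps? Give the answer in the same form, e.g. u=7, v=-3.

Step-to-step displacements: (-2, +3), (+0, -4), (+0, -5), (+1, +0), (-2, +3), (+0, -4), (+0, -5), (+1, +0) — a repeating cycle of length 4.
step 9: apply (-2, +3) → u=3, v=-12
step 10: apply (+0, -4) → u=3, v=-16
step 11: apply (+0, -5) → u=3, v=-21

u=3, v=-21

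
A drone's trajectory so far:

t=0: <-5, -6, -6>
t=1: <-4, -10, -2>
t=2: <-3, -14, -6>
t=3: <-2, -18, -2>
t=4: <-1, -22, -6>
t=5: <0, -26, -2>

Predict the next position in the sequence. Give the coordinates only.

<1, -30, -6>

The first coordinate changes by +1 each step, so at step 6 it is -5 + 6·(1) = 1.
The second coordinate changes by -4 each step, so at step 6 it is -6 + 6·(-4) = -30.
The third coordinate repeats the cycle [-6, -2] with period 2; step 6 mod 2 = 0, giving -6.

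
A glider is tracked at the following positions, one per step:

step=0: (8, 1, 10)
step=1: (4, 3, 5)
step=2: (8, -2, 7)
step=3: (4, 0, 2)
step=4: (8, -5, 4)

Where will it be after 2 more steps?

Differencing gives (-4, +2, -5), (+4, -5, +2), (-4, +2, -5), (+4, -5, +2). This is the pattern (-4, +2, -5), (+4, -5, +2) repeated.
step 5: apply (-4, +2, -5) → (4, -3, -1)
step 6: apply (+4, -5, +2) → (8, -8, 1)

(8, -8, 1)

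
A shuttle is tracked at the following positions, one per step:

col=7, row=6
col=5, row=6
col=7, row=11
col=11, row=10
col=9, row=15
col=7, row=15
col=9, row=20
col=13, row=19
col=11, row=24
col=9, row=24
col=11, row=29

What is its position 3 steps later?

col=11, row=33

Differencing gives (-2, +0), (+2, +5), (+4, -1), (-2, +5), (-2, +0), (+2, +5), (+4, -1), (-2, +5), (-2, +0), (+2, +5). This is the pattern (-2, +0), (+2, +5), (+4, -1), (-2, +5) repeated.
step 11: apply (+4, -1) → col=15, row=28
step 12: apply (-2, +5) → col=13, row=33
step 13: apply (-2, +0) → col=11, row=33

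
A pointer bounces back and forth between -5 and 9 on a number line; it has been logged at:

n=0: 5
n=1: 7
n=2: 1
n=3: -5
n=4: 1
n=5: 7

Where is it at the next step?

5

The value reflects between -5 and 9, moving 6 per step.
  step 6: 7 → 5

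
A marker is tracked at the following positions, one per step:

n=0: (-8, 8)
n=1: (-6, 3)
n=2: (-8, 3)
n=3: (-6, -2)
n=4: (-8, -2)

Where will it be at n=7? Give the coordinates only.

Step-to-step displacements: (+2, -5), (-2, +0), (+2, -5), (-2, +0) — a repeating cycle of length 2.
step 5: apply (+2, -5) → (-6, -7)
step 6: apply (-2, +0) → (-8, -7)
step 7: apply (+2, -5) → (-6, -12)

(-6, -12)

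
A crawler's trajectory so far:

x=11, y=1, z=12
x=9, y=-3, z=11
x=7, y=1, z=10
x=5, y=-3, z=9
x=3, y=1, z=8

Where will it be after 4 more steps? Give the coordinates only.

X: linear, -2 per step → -5 at step 8.
Y: cycles through 1, -3 every 2 steps. Step 8 lands at position 0 of the cycle → 1.
Z: linear, -1 per step → 4 at step 8.

x=-5, y=1, z=4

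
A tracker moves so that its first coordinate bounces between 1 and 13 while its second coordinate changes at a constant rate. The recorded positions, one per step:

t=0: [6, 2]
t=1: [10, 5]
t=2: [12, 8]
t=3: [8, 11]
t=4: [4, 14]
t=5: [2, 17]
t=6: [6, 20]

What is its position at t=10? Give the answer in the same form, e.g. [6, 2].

[4, 32]

The first coordinate reflects between 1 and 13, moving 4 per step.
  step 7: 6 → 10
  step 8: 10 → 12
  step 9: 12 → 8
  step 10: 8 → 4
The second coordinate changes by +3 each step: at step 10 it is 32.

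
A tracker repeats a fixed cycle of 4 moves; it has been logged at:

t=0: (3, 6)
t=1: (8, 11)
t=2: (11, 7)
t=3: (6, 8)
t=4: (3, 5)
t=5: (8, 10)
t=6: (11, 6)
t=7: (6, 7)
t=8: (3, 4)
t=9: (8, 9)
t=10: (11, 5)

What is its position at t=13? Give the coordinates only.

The moves between consecutive positions are (+5, +5), (+3, -4), (-5, +1), (-3, -3), (+5, +5), (+3, -4), (-5, +1), (-3, -3), (+5, +5), (+3, -4); they repeat the 4-cycle [(+5, +5), (+3, -4), (-5, +1), (-3, -3)].
step 11: apply (-5, +1) → (6, 6)
step 12: apply (-3, -3) → (3, 3)
step 13: apply (+5, +5) → (8, 8)

(8, 8)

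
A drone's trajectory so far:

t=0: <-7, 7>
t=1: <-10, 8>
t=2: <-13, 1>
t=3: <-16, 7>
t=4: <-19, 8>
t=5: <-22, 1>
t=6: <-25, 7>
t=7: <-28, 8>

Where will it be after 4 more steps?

<-40, 1>

The first coordinate changes by -3 each step, so at step 11 it is -7 + 11·(-3) = -40.
The second coordinate repeats the cycle [7, 8, 1] with period 3; step 11 mod 3 = 2, giving 1.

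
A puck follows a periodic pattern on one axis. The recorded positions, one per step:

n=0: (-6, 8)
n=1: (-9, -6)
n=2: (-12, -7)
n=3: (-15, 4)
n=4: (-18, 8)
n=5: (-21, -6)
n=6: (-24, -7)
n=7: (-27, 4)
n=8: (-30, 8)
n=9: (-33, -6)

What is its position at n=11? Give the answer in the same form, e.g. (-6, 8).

The first coordinate changes by -3 each step, so at step 11 it is -6 + 11·(-3) = -39.
The second coordinate repeats the cycle [8, -6, -7, 4] with period 4; step 11 mod 4 = 3, giving 4.

(-39, 4)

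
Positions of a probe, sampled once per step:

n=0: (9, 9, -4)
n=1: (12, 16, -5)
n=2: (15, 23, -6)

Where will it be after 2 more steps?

(21, 37, -8)

Each step adds (+3, +7, -1) to the position.
step 3: (15, 23, -6) + (+3, +7, -1) → (18, 30, -7)
step 4: (18, 30, -7) + (+3, +7, -1) → (21, 37, -8)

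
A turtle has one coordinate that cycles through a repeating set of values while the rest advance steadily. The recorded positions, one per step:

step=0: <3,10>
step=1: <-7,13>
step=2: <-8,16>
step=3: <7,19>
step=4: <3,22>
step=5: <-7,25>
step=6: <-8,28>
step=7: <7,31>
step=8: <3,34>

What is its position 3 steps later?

First: cycles through 3, -7, -8, 7 every 4 steps. Step 11 lands at position 3 of the cycle → 7.
Second: linear, +3 per step → 43 at step 11.

<7,43>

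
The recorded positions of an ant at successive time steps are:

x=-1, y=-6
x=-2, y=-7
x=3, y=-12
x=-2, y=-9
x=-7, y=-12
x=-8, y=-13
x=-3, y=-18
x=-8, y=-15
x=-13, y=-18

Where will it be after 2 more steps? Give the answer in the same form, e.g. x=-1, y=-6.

x=-9, y=-24

Step-to-step displacements: (-1, -1), (+5, -5), (-5, +3), (-5, -3), (-1, -1), (+5, -5), (-5, +3), (-5, -3) — a repeating cycle of length 4.
step 9: apply (-1, -1) → x=-14, y=-19
step 10: apply (+5, -5) → x=-9, y=-24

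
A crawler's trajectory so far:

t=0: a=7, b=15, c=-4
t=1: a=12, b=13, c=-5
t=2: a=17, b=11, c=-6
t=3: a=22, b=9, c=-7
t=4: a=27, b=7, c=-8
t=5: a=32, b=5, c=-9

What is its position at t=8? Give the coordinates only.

Each step adds (+5, -2, -1) to the position.
step 6: a=32, b=5, c=-9 + (+5, -2, -1) → a=37, b=3, c=-10
step 7: a=37, b=3, c=-10 + (+5, -2, -1) → a=42, b=1, c=-11
step 8: a=42, b=1, c=-11 + (+5, -2, -1) → a=47, b=-1, c=-12

a=47, b=-1, c=-12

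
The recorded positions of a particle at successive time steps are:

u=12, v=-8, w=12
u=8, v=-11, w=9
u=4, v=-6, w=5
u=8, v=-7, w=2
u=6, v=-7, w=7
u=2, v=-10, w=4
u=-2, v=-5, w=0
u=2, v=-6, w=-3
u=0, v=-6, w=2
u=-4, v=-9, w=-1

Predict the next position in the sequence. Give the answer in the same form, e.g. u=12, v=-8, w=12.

u=-8, v=-4, w=-5

The moves between consecutive positions are (-4,-3,-3), (-4,+5,-4), (+4,-1,-3), (-2,+0,+5), (-4,-3,-3), (-4,+5,-4), (+4,-1,-3), (-2,+0,+5), (-4,-3,-3); they repeat the 4-cycle [(-4,-3,-3), (-4,+5,-4), (+4,-1,-3), (-2,+0,+5)].
step 10: apply (-4,+5,-4) → u=-8, v=-4, w=-5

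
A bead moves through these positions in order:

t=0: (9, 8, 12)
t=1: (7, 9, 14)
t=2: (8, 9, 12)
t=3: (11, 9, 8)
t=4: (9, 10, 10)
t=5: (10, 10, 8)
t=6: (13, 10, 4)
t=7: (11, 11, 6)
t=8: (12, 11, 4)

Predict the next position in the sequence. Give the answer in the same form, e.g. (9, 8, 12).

(15, 11, 0)

Step-to-step displacements: (-2, +1, +2), (+1, +0, -2), (+3, +0, -4), (-2, +1, +2), (+1, +0, -2), (+3, +0, -4), (-2, +1, +2), (+1, +0, -2) — a repeating cycle of length 3.
step 9: apply (+3, +0, -4) → (15, 11, 0)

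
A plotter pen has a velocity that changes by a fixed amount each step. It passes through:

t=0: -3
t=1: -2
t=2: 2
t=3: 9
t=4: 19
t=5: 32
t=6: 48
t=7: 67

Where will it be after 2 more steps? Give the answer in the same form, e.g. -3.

114

Taking differences between consecutive positions: +1, +4, +7, +10, +13, +16, +19. These grow by +3 each step.
step 8: 67 + 22 → 89
step 9: 89 + 25 → 114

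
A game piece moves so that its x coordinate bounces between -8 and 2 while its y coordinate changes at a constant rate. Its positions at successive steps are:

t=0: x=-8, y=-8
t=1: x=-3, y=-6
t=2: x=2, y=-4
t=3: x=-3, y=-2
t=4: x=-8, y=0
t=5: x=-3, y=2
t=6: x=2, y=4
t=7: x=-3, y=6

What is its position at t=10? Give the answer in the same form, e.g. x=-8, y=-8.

The x coordinate reflects between -8 and 2, moving 5 per step.
  step 8: -3 → -8
  step 9: -8 → -3
  step 10: -3 → 2
The y coordinate changes by +2 each step: at step 10 it is 12.

x=2, y=12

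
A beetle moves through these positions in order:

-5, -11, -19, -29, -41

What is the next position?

Taking differences between consecutive positions: -6, -8, -10, -12. These grow by -2 each step.
step 5: -41 − 14 → -55

-55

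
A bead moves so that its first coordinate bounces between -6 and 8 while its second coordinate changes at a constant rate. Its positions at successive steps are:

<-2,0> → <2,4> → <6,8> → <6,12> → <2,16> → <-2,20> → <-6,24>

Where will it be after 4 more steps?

<6,40>

The first coordinate travels 4 per step and bounces off the walls at -6 and 8.
  step 7: -6 → -2
  step 8: -2 → 2
  step 9: 2 → 6
  step 10: 6 → 6
The second coordinate changes by +4 each step: at step 10 it is 40.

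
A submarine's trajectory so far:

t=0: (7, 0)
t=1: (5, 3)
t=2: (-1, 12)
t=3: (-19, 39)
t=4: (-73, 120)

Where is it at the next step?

The jumps are (-2, +3), (-6, +9), (-18, +27), (-54, +81) — a geometric progression with ratio 3.
step 5: (-73, 120) + (-162, +243) → (-235, 363)

(-235, 363)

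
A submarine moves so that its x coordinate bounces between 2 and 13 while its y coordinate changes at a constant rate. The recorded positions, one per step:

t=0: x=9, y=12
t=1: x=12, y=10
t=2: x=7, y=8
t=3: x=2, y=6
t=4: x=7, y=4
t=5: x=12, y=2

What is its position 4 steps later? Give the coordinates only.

x=10, y=-6

The x coordinate reflects between 2 and 13, moving 5 per step.
  step 6: 12 → 9
  step 7: 9 → 4
  step 8: 4 → 5
  step 9: 5 → 10
The y coordinate changes by -2 each step: at step 9 it is -6.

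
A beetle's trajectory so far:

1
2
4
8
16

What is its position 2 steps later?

64

The jumps are +1, +2, +4, +8 — a geometric progression with ratio 2.
step 5: 16 + 16 → 32
step 6: 32 + 32 → 64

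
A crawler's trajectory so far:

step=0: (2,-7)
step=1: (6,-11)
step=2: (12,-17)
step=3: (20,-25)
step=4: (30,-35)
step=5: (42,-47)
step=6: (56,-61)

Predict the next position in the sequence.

First differences are (+4,-4), (+6,-6), (+8,-8), (+10,-10), (+12,-12), (+14,-14); their common second difference is (+2,-2) (constant acceleration).
step 7: (56,-61) + (+16,-16) → (72,-77)

(72,-77)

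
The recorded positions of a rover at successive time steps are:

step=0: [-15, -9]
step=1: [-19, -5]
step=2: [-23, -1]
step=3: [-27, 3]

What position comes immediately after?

The position changes by [-4, +4] every step.
step 4: [-27, 3] + [-4, +4] → [-31, 7]

[-31, 7]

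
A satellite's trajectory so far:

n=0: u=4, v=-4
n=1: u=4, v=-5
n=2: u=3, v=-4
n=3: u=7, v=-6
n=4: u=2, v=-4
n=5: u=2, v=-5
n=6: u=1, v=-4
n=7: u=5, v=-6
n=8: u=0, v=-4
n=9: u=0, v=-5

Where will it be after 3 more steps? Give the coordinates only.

u=-2, v=-4

Step-to-step displacements: (+0, -1), (-1, +1), (+4, -2), (-5, +2), (+0, -1), (-1, +1), (+4, -2), (-5, +2), (+0, -1) — a repeating cycle of length 4.
step 10: apply (-1, +1) → u=-1, v=-4
step 11: apply (+4, -2) → u=3, v=-6
step 12: apply (-5, +2) → u=-2, v=-4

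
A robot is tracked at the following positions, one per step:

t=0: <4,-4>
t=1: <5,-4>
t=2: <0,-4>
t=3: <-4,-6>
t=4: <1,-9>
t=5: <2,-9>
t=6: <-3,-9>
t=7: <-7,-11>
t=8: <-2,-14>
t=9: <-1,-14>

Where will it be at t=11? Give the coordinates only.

<-10,-16>

Differencing gives <+1,+0>, <-5,+0>, <-4,-2>, <+5,-3>, <+1,+0>, <-5,+0>, <-4,-2>, <+5,-3>, <+1,+0>. This is the pattern <+1,+0>, <-5,+0>, <-4,-2>, <+5,-3> repeated.
step 10: apply <-5,+0> → <-6,-14>
step 11: apply <-4,-2> → <-10,-16>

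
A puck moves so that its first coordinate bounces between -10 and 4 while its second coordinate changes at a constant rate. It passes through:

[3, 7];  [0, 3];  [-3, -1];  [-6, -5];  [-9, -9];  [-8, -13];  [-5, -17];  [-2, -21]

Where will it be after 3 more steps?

The first coordinate reflects between -10 and 4, moving 3 per step.
  step 8: -2 → 1
  step 9: 1 → 4
  step 10: 4 → 1
The second coordinate changes by -4 each step: at step 10 it is -33.

[1, -33]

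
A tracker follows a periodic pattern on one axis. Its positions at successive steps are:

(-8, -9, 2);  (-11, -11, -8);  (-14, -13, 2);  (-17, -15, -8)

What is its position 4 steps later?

The first coordinate changes by -3 each step, so at step 7 it is -8 + 7·(-3) = -29.
The second coordinate changes by -2 each step, so at step 7 it is -9 + 7·(-2) = -23.
The third coordinate repeats the cycle [2, -8] with period 2; step 7 mod 2 = 1, giving -8.

(-29, -23, -8)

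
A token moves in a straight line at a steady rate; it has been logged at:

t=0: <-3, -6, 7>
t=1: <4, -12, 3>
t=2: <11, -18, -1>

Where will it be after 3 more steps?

Each step adds <+7, -6, -4> to the position.
step 3: <11, -18, -1> + <+7, -6, -4> → <18, -24, -5>
step 4: <18, -24, -5> + <+7, -6, -4> → <25, -30, -9>
step 5: <25, -30, -9> + <+7, -6, -4> → <32, -36, -13>

<32, -36, -13>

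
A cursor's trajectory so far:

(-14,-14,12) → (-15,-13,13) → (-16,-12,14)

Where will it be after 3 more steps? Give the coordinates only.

The position changes by (-1,+1,+1) every step.
step 3: (-16,-12,14) + (-1,+1,+1) → (-17,-11,15)
step 4: (-17,-11,15) + (-1,+1,+1) → (-18,-10,16)
step 5: (-18,-10,16) + (-1,+1,+1) → (-19,-9,17)

(-19,-9,17)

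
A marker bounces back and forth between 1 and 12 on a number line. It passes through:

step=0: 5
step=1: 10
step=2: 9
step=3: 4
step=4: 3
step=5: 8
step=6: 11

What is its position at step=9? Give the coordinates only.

The value travels 5 per step and bounces off the walls at 1 and 12.
  step 7: 11 → 6
  step 8: 6 → 1
  step 9: 1 → 6

6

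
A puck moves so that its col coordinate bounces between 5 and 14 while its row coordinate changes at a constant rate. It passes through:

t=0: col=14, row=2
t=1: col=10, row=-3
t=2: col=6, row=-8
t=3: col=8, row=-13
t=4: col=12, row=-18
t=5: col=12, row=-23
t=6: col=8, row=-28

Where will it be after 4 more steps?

col=10, row=-48

The col coordinate travels 4 per step and bounces off the walls at 5 and 14.
  step 7: 8 → 6
  step 8: 6 → 10
  step 9: 10 → 14
  step 10: 14 → 10
The row coordinate changes by -5 each step: at step 10 it is -48.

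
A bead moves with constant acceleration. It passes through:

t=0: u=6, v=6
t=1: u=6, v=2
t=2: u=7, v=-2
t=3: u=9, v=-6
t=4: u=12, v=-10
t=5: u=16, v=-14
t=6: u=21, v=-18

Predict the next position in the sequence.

u=27, v=-22

Taking differences between consecutive positions: (+0, -4), (+1, -4), (+2, -4), (+3, -4), (+4, -4), (+5, -4). These grow by (+1, +0) each step.
step 7: u=21, v=-18 + (+6, -4) → u=27, v=-22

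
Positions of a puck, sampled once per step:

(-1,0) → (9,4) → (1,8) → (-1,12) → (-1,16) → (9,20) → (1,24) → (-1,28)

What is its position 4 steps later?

First: cycles through -1, 9, 1, -1 every 4 steps. Step 11 lands at position 3 of the cycle → -1.
Second: linear, +4 per step → 44 at step 11.

(-1,44)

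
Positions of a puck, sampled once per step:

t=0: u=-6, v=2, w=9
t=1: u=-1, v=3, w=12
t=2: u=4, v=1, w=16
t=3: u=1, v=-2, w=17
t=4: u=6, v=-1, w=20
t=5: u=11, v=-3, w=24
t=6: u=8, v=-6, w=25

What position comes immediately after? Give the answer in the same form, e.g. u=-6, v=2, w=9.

u=13, v=-5, w=28

Differencing gives (+5,+1,+3), (+5,-2,+4), (-3,-3,+1), (+5,+1,+3), (+5,-2,+4), (-3,-3,+1). This is the pattern (+5,+1,+3), (+5,-2,+4), (-3,-3,+1) repeated.
step 7: apply (+5,+1,+3) → u=13, v=-5, w=28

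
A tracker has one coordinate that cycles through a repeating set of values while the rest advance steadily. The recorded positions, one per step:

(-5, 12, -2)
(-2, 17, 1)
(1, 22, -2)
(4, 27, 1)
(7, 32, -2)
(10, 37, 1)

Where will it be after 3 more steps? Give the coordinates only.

(19, 52, -2)

First: linear, +3 per step → 19 at step 8.
Second: linear, +5 per step → 52 at step 8.
Third: cycles through -2, 1 every 2 steps. Step 8 lands at position 0 of the cycle → -2.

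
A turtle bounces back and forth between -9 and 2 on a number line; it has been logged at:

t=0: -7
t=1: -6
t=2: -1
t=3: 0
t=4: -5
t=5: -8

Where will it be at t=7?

The value travels 5 per step and bounces off the walls at -9 and 2.
  step 6: -8 → -3
  step 7: -3 → 2

2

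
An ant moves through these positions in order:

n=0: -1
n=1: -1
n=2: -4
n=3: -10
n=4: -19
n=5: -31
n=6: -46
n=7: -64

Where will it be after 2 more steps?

-109

Taking differences between consecutive positions: +0, -3, -6, -9, -12, -15, -18. These grow by -3 each step.
step 8: -64 − 21 → -85
step 9: -85 − 24 → -109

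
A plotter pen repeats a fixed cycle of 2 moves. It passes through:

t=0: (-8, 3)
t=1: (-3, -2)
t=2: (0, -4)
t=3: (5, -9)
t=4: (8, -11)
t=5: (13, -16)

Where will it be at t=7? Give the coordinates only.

The moves between consecutive positions are (+5, -5), (+3, -2), (+5, -5), (+3, -2), (+5, -5); they repeat the 2-cycle [(+5, -5), (+3, -2)].
step 6: apply (+3, -2) → (16, -18)
step 7: apply (+5, -5) → (21, -23)

(21, -23)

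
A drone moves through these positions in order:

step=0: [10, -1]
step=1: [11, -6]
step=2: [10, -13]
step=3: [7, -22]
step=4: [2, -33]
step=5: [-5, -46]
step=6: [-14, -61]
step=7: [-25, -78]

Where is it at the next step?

[-38, -97]

Successive displacements: [+1, -5], [-1, -7], [-3, -9], [-5, -11], [-7, -13], [-9, -15], [-11, -17] — each changes by [-2, -2].
step 8: [-25, -78] + [-13, -19] → [-38, -97]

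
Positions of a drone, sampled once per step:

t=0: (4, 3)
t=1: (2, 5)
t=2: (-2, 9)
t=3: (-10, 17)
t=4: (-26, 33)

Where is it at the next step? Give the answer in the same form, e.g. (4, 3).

Step-to-step displacements: (-2, +2), (-4, +4), (-8, +8), (-16, +16); each is 2× the previous.
step 5: (-26, 33) + (-32, +32) → (-58, 65)

(-58, 65)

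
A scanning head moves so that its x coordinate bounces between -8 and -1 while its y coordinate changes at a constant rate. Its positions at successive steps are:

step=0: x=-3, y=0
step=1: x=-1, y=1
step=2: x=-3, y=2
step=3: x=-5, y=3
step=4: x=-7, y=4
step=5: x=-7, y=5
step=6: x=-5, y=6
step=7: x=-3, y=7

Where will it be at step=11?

x=-7, y=11

The x coordinate travels 2 per step and bounces off the walls at -8 and -1.
  step 8: -3 → -1
  step 9: -1 → -3
  step 10: -3 → -5
  step 11: -5 → -7
The y coordinate changes by +1 each step: at step 11 it is 11.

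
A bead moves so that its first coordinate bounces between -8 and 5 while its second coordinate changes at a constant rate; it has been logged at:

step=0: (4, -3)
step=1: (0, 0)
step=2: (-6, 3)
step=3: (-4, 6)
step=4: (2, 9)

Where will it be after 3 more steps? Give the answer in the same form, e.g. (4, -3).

The first coordinate reflects between -8 and 5, moving 6 per step.
  step 5: 2 → 2
  step 6: 2 → -4
  step 7: -4 → -6
The second coordinate changes by +3 each step: at step 7 it is 18.

(-6, 18)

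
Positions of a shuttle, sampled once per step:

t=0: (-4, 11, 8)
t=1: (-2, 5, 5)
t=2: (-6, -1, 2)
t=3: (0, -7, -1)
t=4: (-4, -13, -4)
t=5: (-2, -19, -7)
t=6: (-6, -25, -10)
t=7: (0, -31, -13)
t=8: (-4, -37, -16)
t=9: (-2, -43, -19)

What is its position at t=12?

First: cycles through -4, -2, -6, 0 every 4 steps. Step 12 lands at position 0 of the cycle → -4.
Second: linear, -6 per step → -61 at step 12.
Third: linear, -3 per step → -28 at step 12.

(-4, -61, -28)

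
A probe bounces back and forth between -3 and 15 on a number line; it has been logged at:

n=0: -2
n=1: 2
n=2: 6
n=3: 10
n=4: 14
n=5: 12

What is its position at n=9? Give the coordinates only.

The value reflects between -3 and 15, moving 4 per step.
  step 6: 12 → 8
  step 7: 8 → 4
  step 8: 4 → 0
  step 9: 0 → -2

-2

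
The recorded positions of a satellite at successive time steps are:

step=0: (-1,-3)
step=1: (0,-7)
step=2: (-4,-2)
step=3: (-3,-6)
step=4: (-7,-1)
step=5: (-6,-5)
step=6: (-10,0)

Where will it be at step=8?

(-13,1)

Step-to-step displacements: (+1,-4), (-4,+5), (+1,-4), (-4,+5), (+1,-4), (-4,+5) — a repeating cycle of length 2.
step 7: apply (+1,-4) → (-9,-4)
step 8: apply (-4,+5) → (-13,1)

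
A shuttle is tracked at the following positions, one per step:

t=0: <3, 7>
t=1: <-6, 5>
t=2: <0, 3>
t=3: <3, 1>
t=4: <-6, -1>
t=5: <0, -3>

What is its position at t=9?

The first coordinate repeats the cycle [3, -6, 0] with period 3; step 9 mod 3 = 0, giving 3.
The second coordinate changes by -2 each step, so at step 9 it is 7 + 9·(-2) = -11.

<3, -11>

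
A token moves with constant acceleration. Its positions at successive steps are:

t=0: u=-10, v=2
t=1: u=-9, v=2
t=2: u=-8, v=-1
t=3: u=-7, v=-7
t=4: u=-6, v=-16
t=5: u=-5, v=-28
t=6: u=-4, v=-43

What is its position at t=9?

u=-1, v=-106

First differences are (+1, +0), (+1, -3), (+1, -6), (+1, -9), (+1, -12), (+1, -15); their common second difference is (+0, -3) (constant acceleration).
step 7: u=-4, v=-43 + (+1, -18) → u=-3, v=-61
step 8: u=-3, v=-61 + (+1, -21) → u=-2, v=-82
step 9: u=-2, v=-82 + (+1, -24) → u=-1, v=-106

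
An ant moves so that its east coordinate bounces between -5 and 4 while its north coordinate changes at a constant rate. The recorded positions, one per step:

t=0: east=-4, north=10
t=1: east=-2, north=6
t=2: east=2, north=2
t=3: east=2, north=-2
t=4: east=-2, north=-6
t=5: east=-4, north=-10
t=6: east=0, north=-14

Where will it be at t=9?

east=-4, north=-26

The east coordinate reflects between -5 and 4, moving 4 per step.
  step 7: 0 → 4
  step 8: 4 → 0
  step 9: 0 → -4
The north coordinate changes by -4 each step: at step 9 it is -26.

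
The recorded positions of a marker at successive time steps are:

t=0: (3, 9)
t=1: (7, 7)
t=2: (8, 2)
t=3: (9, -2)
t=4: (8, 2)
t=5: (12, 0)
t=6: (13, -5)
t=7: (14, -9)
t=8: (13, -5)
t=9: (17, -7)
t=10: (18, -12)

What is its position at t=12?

(18, -12)

The moves between consecutive positions are (+4, -2), (+1, -5), (+1, -4), (-1, +4), (+4, -2), (+1, -5), (+1, -4), (-1, +4), (+4, -2), (+1, -5); they repeat the 4-cycle [(+4, -2), (+1, -5), (+1, -4), (-1, +4)].
step 11: apply (+1, -4) → (19, -16)
step 12: apply (-1, +4) → (18, -12)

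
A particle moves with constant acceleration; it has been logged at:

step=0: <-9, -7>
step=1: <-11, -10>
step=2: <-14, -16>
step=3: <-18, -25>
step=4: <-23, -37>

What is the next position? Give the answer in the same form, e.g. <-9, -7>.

<-29, -52>

First differences are <-2, -3>, <-3, -6>, <-4, -9>, <-5, -12>; their common second difference is <-1, -3> (constant acceleration).
step 5: <-23, -37> + <-6, -15> → <-29, -52>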